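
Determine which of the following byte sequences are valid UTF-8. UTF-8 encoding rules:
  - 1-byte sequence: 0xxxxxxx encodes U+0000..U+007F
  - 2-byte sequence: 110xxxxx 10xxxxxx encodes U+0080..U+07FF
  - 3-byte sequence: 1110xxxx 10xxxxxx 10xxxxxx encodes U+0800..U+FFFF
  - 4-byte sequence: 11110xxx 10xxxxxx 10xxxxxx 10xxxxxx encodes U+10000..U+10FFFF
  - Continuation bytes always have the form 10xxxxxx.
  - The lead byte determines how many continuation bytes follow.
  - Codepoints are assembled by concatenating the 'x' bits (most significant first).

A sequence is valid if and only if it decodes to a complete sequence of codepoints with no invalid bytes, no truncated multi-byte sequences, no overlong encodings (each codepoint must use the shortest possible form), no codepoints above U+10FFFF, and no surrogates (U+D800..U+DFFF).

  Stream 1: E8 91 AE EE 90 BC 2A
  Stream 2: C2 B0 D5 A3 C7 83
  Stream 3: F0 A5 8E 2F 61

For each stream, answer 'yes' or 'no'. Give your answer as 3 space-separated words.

Answer: yes yes no

Derivation:
Stream 1: decodes cleanly. VALID
Stream 2: decodes cleanly. VALID
Stream 3: error at byte offset 3. INVALID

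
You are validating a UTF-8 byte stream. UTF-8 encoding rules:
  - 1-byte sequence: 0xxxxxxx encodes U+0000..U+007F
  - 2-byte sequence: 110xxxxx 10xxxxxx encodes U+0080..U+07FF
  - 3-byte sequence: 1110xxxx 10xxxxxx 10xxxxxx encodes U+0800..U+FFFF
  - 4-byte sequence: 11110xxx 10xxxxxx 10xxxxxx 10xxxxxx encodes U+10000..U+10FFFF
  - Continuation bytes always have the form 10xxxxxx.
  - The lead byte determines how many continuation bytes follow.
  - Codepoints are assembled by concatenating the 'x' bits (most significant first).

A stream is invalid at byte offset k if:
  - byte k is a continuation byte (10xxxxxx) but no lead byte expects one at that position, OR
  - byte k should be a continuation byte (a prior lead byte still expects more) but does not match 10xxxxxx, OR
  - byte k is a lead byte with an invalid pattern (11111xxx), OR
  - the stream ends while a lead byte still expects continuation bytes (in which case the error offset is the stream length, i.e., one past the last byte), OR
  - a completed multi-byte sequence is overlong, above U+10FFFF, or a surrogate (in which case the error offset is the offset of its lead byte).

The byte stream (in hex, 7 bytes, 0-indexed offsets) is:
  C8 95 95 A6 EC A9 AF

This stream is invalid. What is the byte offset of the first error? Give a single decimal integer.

Answer: 2

Derivation:
Byte[0]=C8: 2-byte lead, need 1 cont bytes. acc=0x8
Byte[1]=95: continuation. acc=(acc<<6)|0x15=0x215
Completed: cp=U+0215 (starts at byte 0)
Byte[2]=95: INVALID lead byte (not 0xxx/110x/1110/11110)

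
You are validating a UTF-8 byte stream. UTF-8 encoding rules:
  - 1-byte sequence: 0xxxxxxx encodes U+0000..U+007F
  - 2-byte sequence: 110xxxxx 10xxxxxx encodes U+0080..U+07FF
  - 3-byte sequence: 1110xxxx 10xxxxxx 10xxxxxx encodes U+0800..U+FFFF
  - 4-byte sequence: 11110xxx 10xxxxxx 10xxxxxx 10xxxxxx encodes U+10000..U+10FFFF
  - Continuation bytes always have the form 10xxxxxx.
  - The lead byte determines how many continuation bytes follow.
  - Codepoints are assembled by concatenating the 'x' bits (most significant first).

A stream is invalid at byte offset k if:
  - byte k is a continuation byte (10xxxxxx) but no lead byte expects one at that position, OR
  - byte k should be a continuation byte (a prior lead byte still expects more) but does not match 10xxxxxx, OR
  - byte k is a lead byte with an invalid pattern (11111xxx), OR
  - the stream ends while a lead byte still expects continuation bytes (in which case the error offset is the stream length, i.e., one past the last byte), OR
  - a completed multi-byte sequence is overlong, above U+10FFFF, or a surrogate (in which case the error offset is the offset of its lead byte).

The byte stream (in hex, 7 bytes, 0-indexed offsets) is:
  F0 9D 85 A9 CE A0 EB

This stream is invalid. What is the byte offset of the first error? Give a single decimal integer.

Byte[0]=F0: 4-byte lead, need 3 cont bytes. acc=0x0
Byte[1]=9D: continuation. acc=(acc<<6)|0x1D=0x1D
Byte[2]=85: continuation. acc=(acc<<6)|0x05=0x745
Byte[3]=A9: continuation. acc=(acc<<6)|0x29=0x1D169
Completed: cp=U+1D169 (starts at byte 0)
Byte[4]=CE: 2-byte lead, need 1 cont bytes. acc=0xE
Byte[5]=A0: continuation. acc=(acc<<6)|0x20=0x3A0
Completed: cp=U+03A0 (starts at byte 4)
Byte[6]=EB: 3-byte lead, need 2 cont bytes. acc=0xB
Byte[7]: stream ended, expected continuation. INVALID

Answer: 7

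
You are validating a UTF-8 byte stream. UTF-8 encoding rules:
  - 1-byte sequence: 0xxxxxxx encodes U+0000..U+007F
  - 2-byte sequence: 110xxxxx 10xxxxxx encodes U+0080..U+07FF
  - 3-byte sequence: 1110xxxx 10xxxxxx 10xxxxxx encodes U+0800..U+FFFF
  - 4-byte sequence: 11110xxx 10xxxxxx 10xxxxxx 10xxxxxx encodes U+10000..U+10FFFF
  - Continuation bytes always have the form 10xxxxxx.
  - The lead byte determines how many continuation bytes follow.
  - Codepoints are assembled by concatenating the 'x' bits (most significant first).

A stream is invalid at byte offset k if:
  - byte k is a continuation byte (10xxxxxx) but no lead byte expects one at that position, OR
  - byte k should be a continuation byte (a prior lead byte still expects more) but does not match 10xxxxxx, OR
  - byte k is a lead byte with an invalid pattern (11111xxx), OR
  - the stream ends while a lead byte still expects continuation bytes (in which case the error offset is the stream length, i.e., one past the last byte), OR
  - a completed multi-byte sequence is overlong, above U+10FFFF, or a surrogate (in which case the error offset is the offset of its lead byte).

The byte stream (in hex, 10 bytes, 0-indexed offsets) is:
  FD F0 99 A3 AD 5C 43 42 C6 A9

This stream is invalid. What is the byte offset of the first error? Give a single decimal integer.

Byte[0]=FD: INVALID lead byte (not 0xxx/110x/1110/11110)

Answer: 0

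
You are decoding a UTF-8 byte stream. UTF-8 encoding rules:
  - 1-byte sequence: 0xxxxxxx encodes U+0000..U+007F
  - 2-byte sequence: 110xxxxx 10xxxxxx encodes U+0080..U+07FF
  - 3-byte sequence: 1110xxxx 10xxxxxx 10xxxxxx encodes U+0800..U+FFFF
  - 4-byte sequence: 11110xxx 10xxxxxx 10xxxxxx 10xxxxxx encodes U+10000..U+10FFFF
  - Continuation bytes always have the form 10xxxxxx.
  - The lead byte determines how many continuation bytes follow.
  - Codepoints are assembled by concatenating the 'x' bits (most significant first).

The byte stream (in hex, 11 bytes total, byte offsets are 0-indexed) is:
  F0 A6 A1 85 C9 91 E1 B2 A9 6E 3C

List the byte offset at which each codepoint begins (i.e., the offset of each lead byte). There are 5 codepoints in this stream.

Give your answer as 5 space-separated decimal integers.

Byte[0]=F0: 4-byte lead, need 3 cont bytes. acc=0x0
Byte[1]=A6: continuation. acc=(acc<<6)|0x26=0x26
Byte[2]=A1: continuation. acc=(acc<<6)|0x21=0x9A1
Byte[3]=85: continuation. acc=(acc<<6)|0x05=0x26845
Completed: cp=U+26845 (starts at byte 0)
Byte[4]=C9: 2-byte lead, need 1 cont bytes. acc=0x9
Byte[5]=91: continuation. acc=(acc<<6)|0x11=0x251
Completed: cp=U+0251 (starts at byte 4)
Byte[6]=E1: 3-byte lead, need 2 cont bytes. acc=0x1
Byte[7]=B2: continuation. acc=(acc<<6)|0x32=0x72
Byte[8]=A9: continuation. acc=(acc<<6)|0x29=0x1CA9
Completed: cp=U+1CA9 (starts at byte 6)
Byte[9]=6E: 1-byte ASCII. cp=U+006E
Byte[10]=3C: 1-byte ASCII. cp=U+003C

Answer: 0 4 6 9 10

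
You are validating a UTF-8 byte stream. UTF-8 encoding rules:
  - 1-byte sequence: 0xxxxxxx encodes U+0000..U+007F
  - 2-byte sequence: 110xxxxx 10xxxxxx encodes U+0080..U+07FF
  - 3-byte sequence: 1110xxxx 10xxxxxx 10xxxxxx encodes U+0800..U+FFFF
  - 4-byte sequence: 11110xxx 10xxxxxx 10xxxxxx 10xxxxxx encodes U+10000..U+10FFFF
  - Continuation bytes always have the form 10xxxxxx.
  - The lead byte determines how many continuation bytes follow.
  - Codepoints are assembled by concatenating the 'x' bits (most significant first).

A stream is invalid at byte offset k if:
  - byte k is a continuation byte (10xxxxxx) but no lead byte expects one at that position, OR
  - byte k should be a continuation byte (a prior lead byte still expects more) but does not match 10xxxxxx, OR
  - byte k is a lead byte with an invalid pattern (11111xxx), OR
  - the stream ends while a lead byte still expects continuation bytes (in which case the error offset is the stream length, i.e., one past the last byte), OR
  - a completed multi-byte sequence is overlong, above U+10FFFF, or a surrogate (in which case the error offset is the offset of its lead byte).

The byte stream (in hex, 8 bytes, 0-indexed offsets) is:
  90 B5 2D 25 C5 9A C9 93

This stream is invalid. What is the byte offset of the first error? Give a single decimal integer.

Byte[0]=90: INVALID lead byte (not 0xxx/110x/1110/11110)

Answer: 0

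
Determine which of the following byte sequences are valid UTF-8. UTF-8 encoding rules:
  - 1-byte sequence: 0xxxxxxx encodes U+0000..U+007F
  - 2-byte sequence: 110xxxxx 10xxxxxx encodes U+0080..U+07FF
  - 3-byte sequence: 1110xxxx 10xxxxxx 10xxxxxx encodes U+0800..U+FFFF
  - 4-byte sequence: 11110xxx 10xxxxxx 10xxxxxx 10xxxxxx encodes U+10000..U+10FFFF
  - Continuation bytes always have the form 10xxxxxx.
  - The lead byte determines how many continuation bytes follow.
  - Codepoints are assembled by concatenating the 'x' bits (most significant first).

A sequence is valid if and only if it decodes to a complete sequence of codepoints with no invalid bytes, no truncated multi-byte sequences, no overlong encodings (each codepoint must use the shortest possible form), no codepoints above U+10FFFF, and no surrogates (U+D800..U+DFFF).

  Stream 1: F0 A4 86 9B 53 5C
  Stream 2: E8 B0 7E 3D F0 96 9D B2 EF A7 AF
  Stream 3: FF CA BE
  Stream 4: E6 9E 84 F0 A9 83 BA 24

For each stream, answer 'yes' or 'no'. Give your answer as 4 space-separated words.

Stream 1: decodes cleanly. VALID
Stream 2: error at byte offset 2. INVALID
Stream 3: error at byte offset 0. INVALID
Stream 4: decodes cleanly. VALID

Answer: yes no no yes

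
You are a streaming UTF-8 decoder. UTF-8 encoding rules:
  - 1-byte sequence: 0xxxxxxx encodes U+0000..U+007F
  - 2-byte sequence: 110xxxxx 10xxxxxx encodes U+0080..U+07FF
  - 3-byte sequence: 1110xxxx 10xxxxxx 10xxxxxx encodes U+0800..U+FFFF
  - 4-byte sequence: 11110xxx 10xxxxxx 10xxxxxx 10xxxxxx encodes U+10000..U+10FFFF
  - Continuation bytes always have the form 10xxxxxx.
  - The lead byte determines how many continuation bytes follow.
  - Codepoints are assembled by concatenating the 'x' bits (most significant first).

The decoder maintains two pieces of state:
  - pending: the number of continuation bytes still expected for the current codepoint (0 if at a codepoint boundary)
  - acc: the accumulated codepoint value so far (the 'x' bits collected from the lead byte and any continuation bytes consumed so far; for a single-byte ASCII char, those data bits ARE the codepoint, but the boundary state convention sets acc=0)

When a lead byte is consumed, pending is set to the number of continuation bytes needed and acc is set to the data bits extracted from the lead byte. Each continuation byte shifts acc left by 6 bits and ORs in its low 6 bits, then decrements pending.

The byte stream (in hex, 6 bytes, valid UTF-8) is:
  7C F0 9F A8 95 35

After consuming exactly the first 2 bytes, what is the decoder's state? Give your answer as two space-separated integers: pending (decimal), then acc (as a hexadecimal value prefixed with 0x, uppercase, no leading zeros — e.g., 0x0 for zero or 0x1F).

Byte[0]=7C: 1-byte. pending=0, acc=0x0
Byte[1]=F0: 4-byte lead. pending=3, acc=0x0

Answer: 3 0x0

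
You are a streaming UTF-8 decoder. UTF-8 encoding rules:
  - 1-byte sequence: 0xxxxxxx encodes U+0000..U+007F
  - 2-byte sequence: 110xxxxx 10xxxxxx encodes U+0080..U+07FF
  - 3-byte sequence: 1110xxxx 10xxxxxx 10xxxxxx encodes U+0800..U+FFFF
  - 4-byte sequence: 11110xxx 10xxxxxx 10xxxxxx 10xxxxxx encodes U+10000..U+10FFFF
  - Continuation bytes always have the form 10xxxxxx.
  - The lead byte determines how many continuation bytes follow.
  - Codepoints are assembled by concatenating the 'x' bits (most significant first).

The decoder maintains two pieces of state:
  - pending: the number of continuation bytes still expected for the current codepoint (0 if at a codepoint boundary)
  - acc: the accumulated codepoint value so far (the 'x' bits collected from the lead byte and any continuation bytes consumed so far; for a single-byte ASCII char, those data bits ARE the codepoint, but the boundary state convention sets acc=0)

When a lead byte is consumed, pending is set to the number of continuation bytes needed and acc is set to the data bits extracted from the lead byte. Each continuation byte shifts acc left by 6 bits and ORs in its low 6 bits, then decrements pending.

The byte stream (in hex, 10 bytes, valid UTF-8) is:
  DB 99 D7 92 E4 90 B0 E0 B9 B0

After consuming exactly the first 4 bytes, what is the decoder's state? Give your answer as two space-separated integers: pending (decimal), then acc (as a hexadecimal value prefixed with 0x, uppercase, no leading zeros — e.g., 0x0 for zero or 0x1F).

Answer: 0 0x5D2

Derivation:
Byte[0]=DB: 2-byte lead. pending=1, acc=0x1B
Byte[1]=99: continuation. acc=(acc<<6)|0x19=0x6D9, pending=0
Byte[2]=D7: 2-byte lead. pending=1, acc=0x17
Byte[3]=92: continuation. acc=(acc<<6)|0x12=0x5D2, pending=0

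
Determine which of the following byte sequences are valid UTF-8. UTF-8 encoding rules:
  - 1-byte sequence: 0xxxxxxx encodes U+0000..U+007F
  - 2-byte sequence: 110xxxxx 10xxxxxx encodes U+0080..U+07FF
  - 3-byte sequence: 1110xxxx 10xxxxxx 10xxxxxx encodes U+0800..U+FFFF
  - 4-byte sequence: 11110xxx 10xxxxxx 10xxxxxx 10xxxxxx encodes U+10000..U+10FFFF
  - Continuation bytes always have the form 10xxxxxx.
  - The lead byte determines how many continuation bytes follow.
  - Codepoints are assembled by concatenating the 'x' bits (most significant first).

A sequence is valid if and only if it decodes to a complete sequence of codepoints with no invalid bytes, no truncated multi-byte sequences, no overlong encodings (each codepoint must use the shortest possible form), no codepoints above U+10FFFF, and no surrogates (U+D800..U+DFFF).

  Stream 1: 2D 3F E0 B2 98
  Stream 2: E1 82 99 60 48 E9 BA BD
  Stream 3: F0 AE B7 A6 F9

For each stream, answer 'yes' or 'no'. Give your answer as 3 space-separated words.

Answer: yes yes no

Derivation:
Stream 1: decodes cleanly. VALID
Stream 2: decodes cleanly. VALID
Stream 3: error at byte offset 4. INVALID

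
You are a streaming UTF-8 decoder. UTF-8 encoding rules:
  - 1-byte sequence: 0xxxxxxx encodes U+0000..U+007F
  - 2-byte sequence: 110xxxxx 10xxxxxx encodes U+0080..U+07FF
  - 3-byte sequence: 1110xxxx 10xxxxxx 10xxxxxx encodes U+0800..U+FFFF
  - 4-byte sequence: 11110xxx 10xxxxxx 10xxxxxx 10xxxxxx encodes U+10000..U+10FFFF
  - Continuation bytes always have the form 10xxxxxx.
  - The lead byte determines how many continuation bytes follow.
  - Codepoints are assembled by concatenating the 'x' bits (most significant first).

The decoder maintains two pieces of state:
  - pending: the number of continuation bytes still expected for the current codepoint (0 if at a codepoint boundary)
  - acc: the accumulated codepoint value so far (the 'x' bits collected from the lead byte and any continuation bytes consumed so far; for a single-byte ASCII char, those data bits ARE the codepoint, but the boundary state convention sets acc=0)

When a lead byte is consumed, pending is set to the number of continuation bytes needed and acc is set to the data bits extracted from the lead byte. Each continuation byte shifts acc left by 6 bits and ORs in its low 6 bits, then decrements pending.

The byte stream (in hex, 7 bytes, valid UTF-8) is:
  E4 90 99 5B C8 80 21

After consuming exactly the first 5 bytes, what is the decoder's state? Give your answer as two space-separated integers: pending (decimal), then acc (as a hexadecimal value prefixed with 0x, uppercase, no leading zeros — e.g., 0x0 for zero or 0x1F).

Answer: 1 0x8

Derivation:
Byte[0]=E4: 3-byte lead. pending=2, acc=0x4
Byte[1]=90: continuation. acc=(acc<<6)|0x10=0x110, pending=1
Byte[2]=99: continuation. acc=(acc<<6)|0x19=0x4419, pending=0
Byte[3]=5B: 1-byte. pending=0, acc=0x0
Byte[4]=C8: 2-byte lead. pending=1, acc=0x8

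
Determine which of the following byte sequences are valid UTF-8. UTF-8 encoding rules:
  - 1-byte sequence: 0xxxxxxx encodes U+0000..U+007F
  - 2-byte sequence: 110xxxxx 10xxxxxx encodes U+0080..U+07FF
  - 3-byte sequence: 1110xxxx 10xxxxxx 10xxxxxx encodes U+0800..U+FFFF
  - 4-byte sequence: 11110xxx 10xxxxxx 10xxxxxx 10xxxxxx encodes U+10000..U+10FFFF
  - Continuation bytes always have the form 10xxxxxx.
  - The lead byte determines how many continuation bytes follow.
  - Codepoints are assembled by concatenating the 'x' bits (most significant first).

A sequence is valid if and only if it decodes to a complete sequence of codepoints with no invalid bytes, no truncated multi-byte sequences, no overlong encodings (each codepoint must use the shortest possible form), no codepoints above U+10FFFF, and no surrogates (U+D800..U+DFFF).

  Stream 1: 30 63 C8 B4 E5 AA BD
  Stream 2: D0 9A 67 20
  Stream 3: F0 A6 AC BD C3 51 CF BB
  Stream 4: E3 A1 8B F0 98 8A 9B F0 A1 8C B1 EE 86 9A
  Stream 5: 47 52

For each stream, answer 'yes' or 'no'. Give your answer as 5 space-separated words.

Answer: yes yes no yes yes

Derivation:
Stream 1: decodes cleanly. VALID
Stream 2: decodes cleanly. VALID
Stream 3: error at byte offset 5. INVALID
Stream 4: decodes cleanly. VALID
Stream 5: decodes cleanly. VALID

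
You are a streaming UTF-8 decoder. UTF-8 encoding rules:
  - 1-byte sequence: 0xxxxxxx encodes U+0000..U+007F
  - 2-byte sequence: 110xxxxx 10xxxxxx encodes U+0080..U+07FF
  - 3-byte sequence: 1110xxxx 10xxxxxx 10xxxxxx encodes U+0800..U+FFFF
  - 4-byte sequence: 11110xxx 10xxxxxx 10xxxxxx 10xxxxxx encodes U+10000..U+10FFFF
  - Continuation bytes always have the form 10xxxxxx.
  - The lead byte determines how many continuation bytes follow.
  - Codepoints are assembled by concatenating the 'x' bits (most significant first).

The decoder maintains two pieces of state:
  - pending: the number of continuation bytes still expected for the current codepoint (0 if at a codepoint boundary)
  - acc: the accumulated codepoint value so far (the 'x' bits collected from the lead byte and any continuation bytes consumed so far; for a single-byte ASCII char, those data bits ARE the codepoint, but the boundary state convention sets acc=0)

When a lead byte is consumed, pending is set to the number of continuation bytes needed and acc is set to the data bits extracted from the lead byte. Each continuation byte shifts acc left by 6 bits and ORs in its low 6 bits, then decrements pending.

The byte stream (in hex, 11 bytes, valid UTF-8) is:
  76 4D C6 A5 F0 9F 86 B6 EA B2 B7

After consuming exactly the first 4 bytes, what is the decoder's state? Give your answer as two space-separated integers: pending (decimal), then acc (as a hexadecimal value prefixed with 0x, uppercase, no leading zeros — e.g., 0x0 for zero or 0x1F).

Byte[0]=76: 1-byte. pending=0, acc=0x0
Byte[1]=4D: 1-byte. pending=0, acc=0x0
Byte[2]=C6: 2-byte lead. pending=1, acc=0x6
Byte[3]=A5: continuation. acc=(acc<<6)|0x25=0x1A5, pending=0

Answer: 0 0x1A5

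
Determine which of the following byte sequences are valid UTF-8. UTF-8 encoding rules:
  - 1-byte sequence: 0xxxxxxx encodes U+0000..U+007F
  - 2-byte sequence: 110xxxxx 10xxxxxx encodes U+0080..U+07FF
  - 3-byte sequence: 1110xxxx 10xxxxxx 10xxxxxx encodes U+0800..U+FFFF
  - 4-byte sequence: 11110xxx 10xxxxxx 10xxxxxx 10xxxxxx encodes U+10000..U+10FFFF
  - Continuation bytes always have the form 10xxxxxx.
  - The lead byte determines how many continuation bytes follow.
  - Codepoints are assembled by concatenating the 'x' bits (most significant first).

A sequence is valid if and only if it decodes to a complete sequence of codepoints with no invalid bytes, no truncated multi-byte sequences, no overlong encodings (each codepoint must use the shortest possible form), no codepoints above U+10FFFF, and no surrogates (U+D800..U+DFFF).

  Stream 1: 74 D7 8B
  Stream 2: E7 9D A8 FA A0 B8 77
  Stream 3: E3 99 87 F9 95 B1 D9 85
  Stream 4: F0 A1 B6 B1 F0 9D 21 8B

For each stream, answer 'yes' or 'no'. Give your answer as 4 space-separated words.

Answer: yes no no no

Derivation:
Stream 1: decodes cleanly. VALID
Stream 2: error at byte offset 3. INVALID
Stream 3: error at byte offset 3. INVALID
Stream 4: error at byte offset 6. INVALID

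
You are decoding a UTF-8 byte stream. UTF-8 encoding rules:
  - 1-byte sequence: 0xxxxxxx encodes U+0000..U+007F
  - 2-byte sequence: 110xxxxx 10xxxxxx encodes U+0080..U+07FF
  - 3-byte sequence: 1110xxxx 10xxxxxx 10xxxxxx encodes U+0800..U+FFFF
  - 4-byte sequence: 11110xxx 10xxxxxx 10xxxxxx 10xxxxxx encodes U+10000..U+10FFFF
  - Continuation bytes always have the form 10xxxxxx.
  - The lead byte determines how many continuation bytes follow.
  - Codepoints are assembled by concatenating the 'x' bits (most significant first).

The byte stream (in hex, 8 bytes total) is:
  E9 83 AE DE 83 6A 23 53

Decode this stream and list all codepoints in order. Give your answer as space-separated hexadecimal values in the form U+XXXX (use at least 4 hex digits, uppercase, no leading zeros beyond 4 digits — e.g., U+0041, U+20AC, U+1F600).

Byte[0]=E9: 3-byte lead, need 2 cont bytes. acc=0x9
Byte[1]=83: continuation. acc=(acc<<6)|0x03=0x243
Byte[2]=AE: continuation. acc=(acc<<6)|0x2E=0x90EE
Completed: cp=U+90EE (starts at byte 0)
Byte[3]=DE: 2-byte lead, need 1 cont bytes. acc=0x1E
Byte[4]=83: continuation. acc=(acc<<6)|0x03=0x783
Completed: cp=U+0783 (starts at byte 3)
Byte[5]=6A: 1-byte ASCII. cp=U+006A
Byte[6]=23: 1-byte ASCII. cp=U+0023
Byte[7]=53: 1-byte ASCII. cp=U+0053

Answer: U+90EE U+0783 U+006A U+0023 U+0053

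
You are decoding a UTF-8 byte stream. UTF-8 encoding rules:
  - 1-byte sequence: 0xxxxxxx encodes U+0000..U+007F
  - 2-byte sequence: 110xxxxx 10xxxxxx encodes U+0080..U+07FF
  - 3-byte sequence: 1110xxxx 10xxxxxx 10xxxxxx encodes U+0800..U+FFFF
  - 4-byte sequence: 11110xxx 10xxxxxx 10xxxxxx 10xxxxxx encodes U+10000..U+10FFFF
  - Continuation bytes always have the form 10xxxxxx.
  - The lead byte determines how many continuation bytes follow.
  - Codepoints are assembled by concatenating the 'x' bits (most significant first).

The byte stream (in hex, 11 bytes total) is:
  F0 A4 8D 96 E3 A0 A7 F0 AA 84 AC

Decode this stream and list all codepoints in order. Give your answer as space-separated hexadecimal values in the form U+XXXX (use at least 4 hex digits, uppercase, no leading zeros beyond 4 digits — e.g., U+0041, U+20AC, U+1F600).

Byte[0]=F0: 4-byte lead, need 3 cont bytes. acc=0x0
Byte[1]=A4: continuation. acc=(acc<<6)|0x24=0x24
Byte[2]=8D: continuation. acc=(acc<<6)|0x0D=0x90D
Byte[3]=96: continuation. acc=(acc<<6)|0x16=0x24356
Completed: cp=U+24356 (starts at byte 0)
Byte[4]=E3: 3-byte lead, need 2 cont bytes. acc=0x3
Byte[5]=A0: continuation. acc=(acc<<6)|0x20=0xE0
Byte[6]=A7: continuation. acc=(acc<<6)|0x27=0x3827
Completed: cp=U+3827 (starts at byte 4)
Byte[7]=F0: 4-byte lead, need 3 cont bytes. acc=0x0
Byte[8]=AA: continuation. acc=(acc<<6)|0x2A=0x2A
Byte[9]=84: continuation. acc=(acc<<6)|0x04=0xA84
Byte[10]=AC: continuation. acc=(acc<<6)|0x2C=0x2A12C
Completed: cp=U+2A12C (starts at byte 7)

Answer: U+24356 U+3827 U+2A12C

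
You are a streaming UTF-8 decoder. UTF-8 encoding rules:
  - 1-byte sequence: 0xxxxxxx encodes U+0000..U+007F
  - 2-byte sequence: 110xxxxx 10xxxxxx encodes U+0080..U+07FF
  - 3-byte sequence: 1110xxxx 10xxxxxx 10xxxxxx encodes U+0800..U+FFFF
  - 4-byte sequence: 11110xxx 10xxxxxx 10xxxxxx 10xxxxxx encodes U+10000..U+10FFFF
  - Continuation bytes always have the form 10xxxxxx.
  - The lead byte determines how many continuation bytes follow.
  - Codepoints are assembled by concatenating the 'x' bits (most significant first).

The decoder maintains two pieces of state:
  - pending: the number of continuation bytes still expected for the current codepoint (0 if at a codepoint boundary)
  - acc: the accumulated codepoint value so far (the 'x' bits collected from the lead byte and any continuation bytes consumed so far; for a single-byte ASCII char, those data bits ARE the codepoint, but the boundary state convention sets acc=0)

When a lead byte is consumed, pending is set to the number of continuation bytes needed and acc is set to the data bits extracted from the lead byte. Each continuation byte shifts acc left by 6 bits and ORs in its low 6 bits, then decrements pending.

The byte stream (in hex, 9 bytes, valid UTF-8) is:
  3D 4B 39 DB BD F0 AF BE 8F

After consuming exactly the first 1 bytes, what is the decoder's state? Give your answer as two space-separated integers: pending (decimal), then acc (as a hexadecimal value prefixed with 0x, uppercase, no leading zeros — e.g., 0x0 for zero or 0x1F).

Answer: 0 0x0

Derivation:
Byte[0]=3D: 1-byte. pending=0, acc=0x0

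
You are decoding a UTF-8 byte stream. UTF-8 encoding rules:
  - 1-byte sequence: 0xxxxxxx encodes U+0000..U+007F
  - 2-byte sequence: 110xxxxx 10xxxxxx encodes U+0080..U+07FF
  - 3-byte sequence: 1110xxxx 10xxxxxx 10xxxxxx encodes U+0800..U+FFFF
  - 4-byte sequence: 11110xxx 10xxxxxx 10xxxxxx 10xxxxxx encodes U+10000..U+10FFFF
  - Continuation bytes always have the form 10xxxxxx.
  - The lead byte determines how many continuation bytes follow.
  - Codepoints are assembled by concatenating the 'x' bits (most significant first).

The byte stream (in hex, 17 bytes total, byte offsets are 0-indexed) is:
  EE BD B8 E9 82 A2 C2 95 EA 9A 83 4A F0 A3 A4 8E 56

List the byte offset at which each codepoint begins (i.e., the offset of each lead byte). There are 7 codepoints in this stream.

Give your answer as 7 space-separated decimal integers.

Byte[0]=EE: 3-byte lead, need 2 cont bytes. acc=0xE
Byte[1]=BD: continuation. acc=(acc<<6)|0x3D=0x3BD
Byte[2]=B8: continuation. acc=(acc<<6)|0x38=0xEF78
Completed: cp=U+EF78 (starts at byte 0)
Byte[3]=E9: 3-byte lead, need 2 cont bytes. acc=0x9
Byte[4]=82: continuation. acc=(acc<<6)|0x02=0x242
Byte[5]=A2: continuation. acc=(acc<<6)|0x22=0x90A2
Completed: cp=U+90A2 (starts at byte 3)
Byte[6]=C2: 2-byte lead, need 1 cont bytes. acc=0x2
Byte[7]=95: continuation. acc=(acc<<6)|0x15=0x95
Completed: cp=U+0095 (starts at byte 6)
Byte[8]=EA: 3-byte lead, need 2 cont bytes. acc=0xA
Byte[9]=9A: continuation. acc=(acc<<6)|0x1A=0x29A
Byte[10]=83: continuation. acc=(acc<<6)|0x03=0xA683
Completed: cp=U+A683 (starts at byte 8)
Byte[11]=4A: 1-byte ASCII. cp=U+004A
Byte[12]=F0: 4-byte lead, need 3 cont bytes. acc=0x0
Byte[13]=A3: continuation. acc=(acc<<6)|0x23=0x23
Byte[14]=A4: continuation. acc=(acc<<6)|0x24=0x8E4
Byte[15]=8E: continuation. acc=(acc<<6)|0x0E=0x2390E
Completed: cp=U+2390E (starts at byte 12)
Byte[16]=56: 1-byte ASCII. cp=U+0056

Answer: 0 3 6 8 11 12 16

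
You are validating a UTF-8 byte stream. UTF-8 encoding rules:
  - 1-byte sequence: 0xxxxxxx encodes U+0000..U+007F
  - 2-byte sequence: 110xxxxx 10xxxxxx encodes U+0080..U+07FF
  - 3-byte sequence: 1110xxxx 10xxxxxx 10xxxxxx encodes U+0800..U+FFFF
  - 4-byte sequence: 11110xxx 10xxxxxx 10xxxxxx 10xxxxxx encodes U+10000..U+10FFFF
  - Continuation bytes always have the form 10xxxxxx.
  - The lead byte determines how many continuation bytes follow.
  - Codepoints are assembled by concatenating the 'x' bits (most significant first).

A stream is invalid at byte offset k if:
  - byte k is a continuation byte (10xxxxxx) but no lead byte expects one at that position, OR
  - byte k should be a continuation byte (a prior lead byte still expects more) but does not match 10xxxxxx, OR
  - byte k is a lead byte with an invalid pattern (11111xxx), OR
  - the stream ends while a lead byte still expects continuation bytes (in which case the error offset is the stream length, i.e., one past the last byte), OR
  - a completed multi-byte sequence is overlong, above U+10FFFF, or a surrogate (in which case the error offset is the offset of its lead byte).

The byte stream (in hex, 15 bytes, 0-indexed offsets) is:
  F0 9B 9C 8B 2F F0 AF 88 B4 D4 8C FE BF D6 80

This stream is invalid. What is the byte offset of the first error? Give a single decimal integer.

Answer: 11

Derivation:
Byte[0]=F0: 4-byte lead, need 3 cont bytes. acc=0x0
Byte[1]=9B: continuation. acc=(acc<<6)|0x1B=0x1B
Byte[2]=9C: continuation. acc=(acc<<6)|0x1C=0x6DC
Byte[3]=8B: continuation. acc=(acc<<6)|0x0B=0x1B70B
Completed: cp=U+1B70B (starts at byte 0)
Byte[4]=2F: 1-byte ASCII. cp=U+002F
Byte[5]=F0: 4-byte lead, need 3 cont bytes. acc=0x0
Byte[6]=AF: continuation. acc=(acc<<6)|0x2F=0x2F
Byte[7]=88: continuation. acc=(acc<<6)|0x08=0xBC8
Byte[8]=B4: continuation. acc=(acc<<6)|0x34=0x2F234
Completed: cp=U+2F234 (starts at byte 5)
Byte[9]=D4: 2-byte lead, need 1 cont bytes. acc=0x14
Byte[10]=8C: continuation. acc=(acc<<6)|0x0C=0x50C
Completed: cp=U+050C (starts at byte 9)
Byte[11]=FE: INVALID lead byte (not 0xxx/110x/1110/11110)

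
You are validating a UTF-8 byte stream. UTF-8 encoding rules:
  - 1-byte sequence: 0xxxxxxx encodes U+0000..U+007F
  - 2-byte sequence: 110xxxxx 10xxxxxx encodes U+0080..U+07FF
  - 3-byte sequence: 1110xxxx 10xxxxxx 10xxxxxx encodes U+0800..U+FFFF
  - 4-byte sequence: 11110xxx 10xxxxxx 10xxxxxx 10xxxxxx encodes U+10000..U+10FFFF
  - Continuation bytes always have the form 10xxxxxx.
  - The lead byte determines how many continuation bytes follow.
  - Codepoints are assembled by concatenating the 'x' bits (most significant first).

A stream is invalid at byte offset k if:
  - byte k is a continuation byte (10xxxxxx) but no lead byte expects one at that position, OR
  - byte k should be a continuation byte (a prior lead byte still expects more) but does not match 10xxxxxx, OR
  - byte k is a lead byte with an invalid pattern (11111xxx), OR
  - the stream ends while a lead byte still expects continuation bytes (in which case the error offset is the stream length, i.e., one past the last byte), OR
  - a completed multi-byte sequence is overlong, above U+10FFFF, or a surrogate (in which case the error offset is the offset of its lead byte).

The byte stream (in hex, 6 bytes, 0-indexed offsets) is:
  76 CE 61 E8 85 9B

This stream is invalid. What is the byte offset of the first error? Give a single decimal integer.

Answer: 2

Derivation:
Byte[0]=76: 1-byte ASCII. cp=U+0076
Byte[1]=CE: 2-byte lead, need 1 cont bytes. acc=0xE
Byte[2]=61: expected 10xxxxxx continuation. INVALID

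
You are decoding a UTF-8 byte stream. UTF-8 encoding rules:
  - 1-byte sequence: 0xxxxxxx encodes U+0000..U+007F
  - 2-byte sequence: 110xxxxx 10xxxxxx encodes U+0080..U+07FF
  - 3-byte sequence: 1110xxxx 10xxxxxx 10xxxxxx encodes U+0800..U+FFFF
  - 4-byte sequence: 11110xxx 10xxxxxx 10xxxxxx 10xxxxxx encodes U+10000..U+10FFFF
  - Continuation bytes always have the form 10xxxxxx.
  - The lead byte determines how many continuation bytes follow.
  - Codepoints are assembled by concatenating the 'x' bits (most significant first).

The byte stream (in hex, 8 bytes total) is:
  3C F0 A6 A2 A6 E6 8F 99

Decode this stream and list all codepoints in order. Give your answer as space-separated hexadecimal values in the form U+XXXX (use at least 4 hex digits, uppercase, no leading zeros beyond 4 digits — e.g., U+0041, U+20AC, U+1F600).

Byte[0]=3C: 1-byte ASCII. cp=U+003C
Byte[1]=F0: 4-byte lead, need 3 cont bytes. acc=0x0
Byte[2]=A6: continuation. acc=(acc<<6)|0x26=0x26
Byte[3]=A2: continuation. acc=(acc<<6)|0x22=0x9A2
Byte[4]=A6: continuation. acc=(acc<<6)|0x26=0x268A6
Completed: cp=U+268A6 (starts at byte 1)
Byte[5]=E6: 3-byte lead, need 2 cont bytes. acc=0x6
Byte[6]=8F: continuation. acc=(acc<<6)|0x0F=0x18F
Byte[7]=99: continuation. acc=(acc<<6)|0x19=0x63D9
Completed: cp=U+63D9 (starts at byte 5)

Answer: U+003C U+268A6 U+63D9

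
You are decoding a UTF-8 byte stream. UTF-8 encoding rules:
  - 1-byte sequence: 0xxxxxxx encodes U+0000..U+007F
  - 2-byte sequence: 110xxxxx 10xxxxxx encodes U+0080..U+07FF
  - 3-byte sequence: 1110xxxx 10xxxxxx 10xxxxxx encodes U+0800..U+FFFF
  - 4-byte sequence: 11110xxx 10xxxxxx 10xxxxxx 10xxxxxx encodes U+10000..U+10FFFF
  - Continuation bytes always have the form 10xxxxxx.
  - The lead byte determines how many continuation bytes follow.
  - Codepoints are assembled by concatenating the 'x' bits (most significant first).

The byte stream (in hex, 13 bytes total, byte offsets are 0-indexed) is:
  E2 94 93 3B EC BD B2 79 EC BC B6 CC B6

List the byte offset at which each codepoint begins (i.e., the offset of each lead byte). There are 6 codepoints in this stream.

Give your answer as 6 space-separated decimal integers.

Answer: 0 3 4 7 8 11

Derivation:
Byte[0]=E2: 3-byte lead, need 2 cont bytes. acc=0x2
Byte[1]=94: continuation. acc=(acc<<6)|0x14=0x94
Byte[2]=93: continuation. acc=(acc<<6)|0x13=0x2513
Completed: cp=U+2513 (starts at byte 0)
Byte[3]=3B: 1-byte ASCII. cp=U+003B
Byte[4]=EC: 3-byte lead, need 2 cont bytes. acc=0xC
Byte[5]=BD: continuation. acc=(acc<<6)|0x3D=0x33D
Byte[6]=B2: continuation. acc=(acc<<6)|0x32=0xCF72
Completed: cp=U+CF72 (starts at byte 4)
Byte[7]=79: 1-byte ASCII. cp=U+0079
Byte[8]=EC: 3-byte lead, need 2 cont bytes. acc=0xC
Byte[9]=BC: continuation. acc=(acc<<6)|0x3C=0x33C
Byte[10]=B6: continuation. acc=(acc<<6)|0x36=0xCF36
Completed: cp=U+CF36 (starts at byte 8)
Byte[11]=CC: 2-byte lead, need 1 cont bytes. acc=0xC
Byte[12]=B6: continuation. acc=(acc<<6)|0x36=0x336
Completed: cp=U+0336 (starts at byte 11)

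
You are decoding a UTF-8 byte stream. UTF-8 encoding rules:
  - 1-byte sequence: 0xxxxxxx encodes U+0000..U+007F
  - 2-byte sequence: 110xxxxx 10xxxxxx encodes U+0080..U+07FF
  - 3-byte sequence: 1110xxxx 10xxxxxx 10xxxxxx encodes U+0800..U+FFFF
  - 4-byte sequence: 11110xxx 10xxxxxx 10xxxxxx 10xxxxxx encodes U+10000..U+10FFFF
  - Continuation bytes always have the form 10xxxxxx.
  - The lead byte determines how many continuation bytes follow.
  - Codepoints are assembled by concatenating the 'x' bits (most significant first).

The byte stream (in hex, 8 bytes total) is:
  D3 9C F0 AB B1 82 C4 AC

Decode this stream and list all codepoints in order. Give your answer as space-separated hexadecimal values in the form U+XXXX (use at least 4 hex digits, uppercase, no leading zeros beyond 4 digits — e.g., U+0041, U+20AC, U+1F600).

Byte[0]=D3: 2-byte lead, need 1 cont bytes. acc=0x13
Byte[1]=9C: continuation. acc=(acc<<6)|0x1C=0x4DC
Completed: cp=U+04DC (starts at byte 0)
Byte[2]=F0: 4-byte lead, need 3 cont bytes. acc=0x0
Byte[3]=AB: continuation. acc=(acc<<6)|0x2B=0x2B
Byte[4]=B1: continuation. acc=(acc<<6)|0x31=0xAF1
Byte[5]=82: continuation. acc=(acc<<6)|0x02=0x2BC42
Completed: cp=U+2BC42 (starts at byte 2)
Byte[6]=C4: 2-byte lead, need 1 cont bytes. acc=0x4
Byte[7]=AC: continuation. acc=(acc<<6)|0x2C=0x12C
Completed: cp=U+012C (starts at byte 6)

Answer: U+04DC U+2BC42 U+012C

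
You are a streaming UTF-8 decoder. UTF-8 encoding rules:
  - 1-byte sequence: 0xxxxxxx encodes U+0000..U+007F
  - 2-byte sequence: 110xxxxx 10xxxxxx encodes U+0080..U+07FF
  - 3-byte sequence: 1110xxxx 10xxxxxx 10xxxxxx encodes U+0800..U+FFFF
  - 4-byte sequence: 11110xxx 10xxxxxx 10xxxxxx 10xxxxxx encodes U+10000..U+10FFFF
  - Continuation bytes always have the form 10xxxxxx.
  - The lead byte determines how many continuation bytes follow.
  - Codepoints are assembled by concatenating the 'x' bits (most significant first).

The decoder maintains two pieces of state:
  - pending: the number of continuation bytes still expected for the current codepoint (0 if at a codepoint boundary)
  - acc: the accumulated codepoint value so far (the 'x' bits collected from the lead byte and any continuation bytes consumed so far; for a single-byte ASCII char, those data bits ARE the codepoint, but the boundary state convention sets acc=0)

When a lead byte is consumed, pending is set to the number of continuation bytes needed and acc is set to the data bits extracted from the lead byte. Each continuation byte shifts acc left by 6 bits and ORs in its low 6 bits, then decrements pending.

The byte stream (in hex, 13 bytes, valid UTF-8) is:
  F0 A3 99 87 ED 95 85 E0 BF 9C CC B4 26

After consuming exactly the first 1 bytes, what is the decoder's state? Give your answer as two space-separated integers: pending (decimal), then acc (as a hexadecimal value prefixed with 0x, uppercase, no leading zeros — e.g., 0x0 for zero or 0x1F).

Answer: 3 0x0

Derivation:
Byte[0]=F0: 4-byte lead. pending=3, acc=0x0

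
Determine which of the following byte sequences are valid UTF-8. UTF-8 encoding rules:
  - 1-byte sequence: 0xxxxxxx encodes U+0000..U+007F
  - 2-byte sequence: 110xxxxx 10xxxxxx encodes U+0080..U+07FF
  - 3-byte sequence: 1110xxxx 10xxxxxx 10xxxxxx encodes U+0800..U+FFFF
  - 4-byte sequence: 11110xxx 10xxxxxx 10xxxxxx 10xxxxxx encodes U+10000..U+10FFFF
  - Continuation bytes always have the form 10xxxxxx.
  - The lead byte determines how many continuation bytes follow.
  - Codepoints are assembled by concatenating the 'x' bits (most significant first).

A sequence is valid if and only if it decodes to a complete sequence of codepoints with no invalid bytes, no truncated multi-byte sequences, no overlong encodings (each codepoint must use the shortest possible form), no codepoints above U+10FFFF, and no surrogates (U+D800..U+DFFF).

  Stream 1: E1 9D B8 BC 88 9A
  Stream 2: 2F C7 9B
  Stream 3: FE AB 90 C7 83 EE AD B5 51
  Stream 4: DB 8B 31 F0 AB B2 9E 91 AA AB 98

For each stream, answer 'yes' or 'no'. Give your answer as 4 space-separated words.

Stream 1: error at byte offset 3. INVALID
Stream 2: decodes cleanly. VALID
Stream 3: error at byte offset 0. INVALID
Stream 4: error at byte offset 7. INVALID

Answer: no yes no no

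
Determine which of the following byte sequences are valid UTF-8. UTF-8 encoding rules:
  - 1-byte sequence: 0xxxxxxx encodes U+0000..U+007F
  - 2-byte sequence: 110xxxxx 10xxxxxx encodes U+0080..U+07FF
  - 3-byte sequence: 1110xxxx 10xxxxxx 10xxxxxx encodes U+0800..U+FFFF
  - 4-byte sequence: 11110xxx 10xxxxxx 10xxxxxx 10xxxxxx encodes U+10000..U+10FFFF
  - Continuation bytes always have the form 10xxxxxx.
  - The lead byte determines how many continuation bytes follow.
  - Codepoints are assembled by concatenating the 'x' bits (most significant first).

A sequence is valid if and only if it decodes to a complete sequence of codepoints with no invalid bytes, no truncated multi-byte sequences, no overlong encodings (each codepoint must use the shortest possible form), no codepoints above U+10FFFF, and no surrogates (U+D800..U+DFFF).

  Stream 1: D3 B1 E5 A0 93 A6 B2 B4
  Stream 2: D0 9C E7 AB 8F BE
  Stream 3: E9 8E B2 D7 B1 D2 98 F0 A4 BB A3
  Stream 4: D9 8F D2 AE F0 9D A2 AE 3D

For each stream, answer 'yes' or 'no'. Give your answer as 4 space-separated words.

Answer: no no yes yes

Derivation:
Stream 1: error at byte offset 5. INVALID
Stream 2: error at byte offset 5. INVALID
Stream 3: decodes cleanly. VALID
Stream 4: decodes cleanly. VALID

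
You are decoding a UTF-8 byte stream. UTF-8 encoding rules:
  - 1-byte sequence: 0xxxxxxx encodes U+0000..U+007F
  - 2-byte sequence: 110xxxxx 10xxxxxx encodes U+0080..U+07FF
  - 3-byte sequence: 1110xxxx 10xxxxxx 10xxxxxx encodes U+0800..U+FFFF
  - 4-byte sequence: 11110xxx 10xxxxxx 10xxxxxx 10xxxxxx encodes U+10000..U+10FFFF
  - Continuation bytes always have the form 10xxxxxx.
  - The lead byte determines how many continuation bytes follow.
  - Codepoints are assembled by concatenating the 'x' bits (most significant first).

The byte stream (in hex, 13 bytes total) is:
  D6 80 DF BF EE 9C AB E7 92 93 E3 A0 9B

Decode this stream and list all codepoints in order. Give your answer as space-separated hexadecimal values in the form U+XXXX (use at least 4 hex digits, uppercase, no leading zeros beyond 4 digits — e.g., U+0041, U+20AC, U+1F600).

Answer: U+0580 U+07FF U+E72B U+7493 U+381B

Derivation:
Byte[0]=D6: 2-byte lead, need 1 cont bytes. acc=0x16
Byte[1]=80: continuation. acc=(acc<<6)|0x00=0x580
Completed: cp=U+0580 (starts at byte 0)
Byte[2]=DF: 2-byte lead, need 1 cont bytes. acc=0x1F
Byte[3]=BF: continuation. acc=(acc<<6)|0x3F=0x7FF
Completed: cp=U+07FF (starts at byte 2)
Byte[4]=EE: 3-byte lead, need 2 cont bytes. acc=0xE
Byte[5]=9C: continuation. acc=(acc<<6)|0x1C=0x39C
Byte[6]=AB: continuation. acc=(acc<<6)|0x2B=0xE72B
Completed: cp=U+E72B (starts at byte 4)
Byte[7]=E7: 3-byte lead, need 2 cont bytes. acc=0x7
Byte[8]=92: continuation. acc=(acc<<6)|0x12=0x1D2
Byte[9]=93: continuation. acc=(acc<<6)|0x13=0x7493
Completed: cp=U+7493 (starts at byte 7)
Byte[10]=E3: 3-byte lead, need 2 cont bytes. acc=0x3
Byte[11]=A0: continuation. acc=(acc<<6)|0x20=0xE0
Byte[12]=9B: continuation. acc=(acc<<6)|0x1B=0x381B
Completed: cp=U+381B (starts at byte 10)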